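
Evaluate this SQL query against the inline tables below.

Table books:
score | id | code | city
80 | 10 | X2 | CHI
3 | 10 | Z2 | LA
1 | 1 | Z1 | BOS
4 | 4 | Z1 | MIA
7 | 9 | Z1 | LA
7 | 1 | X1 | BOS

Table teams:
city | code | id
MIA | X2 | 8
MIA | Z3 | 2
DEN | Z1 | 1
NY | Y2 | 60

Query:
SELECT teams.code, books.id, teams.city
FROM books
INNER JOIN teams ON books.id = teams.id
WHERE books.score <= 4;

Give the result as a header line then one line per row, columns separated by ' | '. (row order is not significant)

After JOIN teams (2 rows):
books.score | books.id | books.code | books.city | teams.city | teams.code | teams.id
1 | 1 | Z1 | BOS | DEN | Z1 | 1
7 | 1 | X1 | BOS | DEN | Z1 | 1
After WHERE (1 rows):
books.score | books.id | books.code | books.city | teams.city | teams.code | teams.id
1 | 1 | Z1 | BOS | DEN | Z1 | 1
After SELECT (1 rows):
teams.code | books.id | teams.city
Z1 | 1 | DEN

== RESULT ==
teams.code | books.id | teams.city
Z1 | 1 | DEN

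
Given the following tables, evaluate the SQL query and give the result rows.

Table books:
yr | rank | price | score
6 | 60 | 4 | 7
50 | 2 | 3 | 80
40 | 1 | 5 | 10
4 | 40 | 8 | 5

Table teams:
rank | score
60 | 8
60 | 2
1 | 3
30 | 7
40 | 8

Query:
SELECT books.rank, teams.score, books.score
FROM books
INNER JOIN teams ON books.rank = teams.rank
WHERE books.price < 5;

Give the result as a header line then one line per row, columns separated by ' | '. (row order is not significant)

== RESULT ==
books.rank | teams.score | books.score
60 | 8 | 7
60 | 2 | 7

Derivation:
After JOIN teams (4 rows):
books.yr | books.rank | books.price | books.score | teams.rank | teams.score
6 | 60 | 4 | 7 | 60 | 8
6 | 60 | 4 | 7 | 60 | 2
40 | 1 | 5 | 10 | 1 | 3
4 | 40 | 8 | 5 | 40 | 8
After WHERE (2 rows):
books.yr | books.rank | books.price | books.score | teams.rank | teams.score
6 | 60 | 4 | 7 | 60 | 8
6 | 60 | 4 | 7 | 60 | 2
After SELECT (2 rows):
books.rank | teams.score | books.score
60 | 8 | 7
60 | 2 | 7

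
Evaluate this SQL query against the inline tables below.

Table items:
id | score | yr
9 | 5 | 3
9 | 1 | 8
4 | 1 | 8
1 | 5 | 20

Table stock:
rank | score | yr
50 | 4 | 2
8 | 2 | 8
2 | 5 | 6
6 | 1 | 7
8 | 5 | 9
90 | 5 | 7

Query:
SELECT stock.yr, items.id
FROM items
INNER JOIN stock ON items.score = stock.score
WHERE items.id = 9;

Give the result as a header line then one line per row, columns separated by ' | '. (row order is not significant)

== RESULT ==
stock.yr | items.id
6 | 9
9 | 9
7 | 9
7 | 9

Derivation:
After JOIN stock (8 rows):
items.id | items.score | items.yr | stock.rank | stock.score | stock.yr
9 | 5 | 3 | 2 | 5 | 6
9 | 5 | 3 | 8 | 5 | 9
9 | 5 | 3 | 90 | 5 | 7
9 | 1 | 8 | 6 | 1 | 7
4 | 1 | 8 | 6 | 1 | 7
1 | 5 | 20 | 2 | 5 | 6
1 | 5 | 20 | 8 | 5 | 9
1 | 5 | 20 | 90 | 5 | 7
After WHERE (4 rows):
items.id | items.score | items.yr | stock.rank | stock.score | stock.yr
9 | 5 | 3 | 2 | 5 | 6
9 | 5 | 3 | 8 | 5 | 9
9 | 5 | 3 | 90 | 5 | 7
9 | 1 | 8 | 6 | 1 | 7
After SELECT (4 rows):
stock.yr | items.id
6 | 9
9 | 9
7 | 9
7 | 9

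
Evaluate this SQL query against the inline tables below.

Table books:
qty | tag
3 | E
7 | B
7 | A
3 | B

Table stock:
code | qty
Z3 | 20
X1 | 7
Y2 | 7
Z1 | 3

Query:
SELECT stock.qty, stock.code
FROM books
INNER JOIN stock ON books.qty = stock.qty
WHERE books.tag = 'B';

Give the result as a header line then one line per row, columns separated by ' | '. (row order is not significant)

After JOIN stock (6 rows):
books.qty | books.tag | stock.code | stock.qty
3 | E | Z1 | 3
7 | B | X1 | 7
7 | B | Y2 | 7
7 | A | X1 | 7
7 | A | Y2 | 7
3 | B | Z1 | 3
After WHERE (3 rows):
books.qty | books.tag | stock.code | stock.qty
7 | B | X1 | 7
7 | B | Y2 | 7
3 | B | Z1 | 3
After SELECT (3 rows):
stock.qty | stock.code
7 | X1
7 | Y2
3 | Z1

== RESULT ==
stock.qty | stock.code
7 | X1
7 | Y2
3 | Z1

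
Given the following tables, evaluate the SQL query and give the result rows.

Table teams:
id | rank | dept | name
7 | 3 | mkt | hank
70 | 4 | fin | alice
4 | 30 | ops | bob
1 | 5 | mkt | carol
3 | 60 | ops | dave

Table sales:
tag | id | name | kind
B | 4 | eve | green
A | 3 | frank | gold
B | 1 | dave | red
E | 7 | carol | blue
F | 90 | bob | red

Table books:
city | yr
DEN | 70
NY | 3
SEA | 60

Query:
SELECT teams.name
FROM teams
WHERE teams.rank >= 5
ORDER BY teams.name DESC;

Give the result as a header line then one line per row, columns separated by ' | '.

== RESULT ==
teams.name
dave
carol
bob

Derivation:
After WHERE (3 rows):
teams.id | teams.rank | teams.dept | teams.name
4 | 30 | ops | bob
1 | 5 | mkt | carol
3 | 60 | ops | dave
After SELECT (3 rows):
teams.name
bob
carol
dave
After ORDER BY (3 rows):
teams.name
dave
carol
bob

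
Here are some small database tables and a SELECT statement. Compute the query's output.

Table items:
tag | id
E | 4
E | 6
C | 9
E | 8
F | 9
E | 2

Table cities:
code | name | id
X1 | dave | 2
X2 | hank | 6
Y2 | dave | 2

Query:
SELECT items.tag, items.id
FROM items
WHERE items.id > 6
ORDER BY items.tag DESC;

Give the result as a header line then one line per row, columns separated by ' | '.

After WHERE (3 rows):
items.tag | items.id
C | 9
E | 8
F | 9
After SELECT (3 rows):
items.tag | items.id
C | 9
E | 8
F | 9
After ORDER BY (3 rows):
items.tag | items.id
F | 9
E | 8
C | 9

== RESULT ==
items.tag | items.id
F | 9
E | 8
C | 9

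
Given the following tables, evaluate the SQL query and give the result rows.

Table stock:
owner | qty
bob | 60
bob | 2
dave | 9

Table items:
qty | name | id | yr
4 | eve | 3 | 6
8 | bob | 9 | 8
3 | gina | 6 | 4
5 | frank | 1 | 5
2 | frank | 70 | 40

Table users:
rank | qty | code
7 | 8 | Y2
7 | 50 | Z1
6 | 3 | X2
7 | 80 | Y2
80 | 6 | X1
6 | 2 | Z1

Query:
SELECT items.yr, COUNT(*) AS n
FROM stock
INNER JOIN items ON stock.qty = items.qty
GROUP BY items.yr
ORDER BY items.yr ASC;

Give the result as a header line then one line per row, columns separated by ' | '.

After JOIN items (1 rows):
stock.owner | stock.qty | items.qty | items.name | items.id | items.yr
bob | 2 | 2 | frank | 70 | 40
After GROUP BY (1 rows):
items.yr | n
40 | 1
After ORDER BY (1 rows):
items.yr | n
40 | 1

== RESULT ==
items.yr | n
40 | 1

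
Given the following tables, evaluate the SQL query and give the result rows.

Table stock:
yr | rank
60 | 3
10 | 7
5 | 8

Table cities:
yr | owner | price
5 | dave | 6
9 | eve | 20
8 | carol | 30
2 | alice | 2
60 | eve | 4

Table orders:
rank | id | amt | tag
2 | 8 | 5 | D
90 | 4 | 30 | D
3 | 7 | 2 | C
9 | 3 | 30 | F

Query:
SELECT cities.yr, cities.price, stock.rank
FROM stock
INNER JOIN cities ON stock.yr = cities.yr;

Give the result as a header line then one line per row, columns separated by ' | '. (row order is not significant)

== RESULT ==
cities.yr | cities.price | stock.rank
60 | 4 | 3
5 | 6 | 8

Derivation:
After JOIN cities (2 rows):
stock.yr | stock.rank | cities.yr | cities.owner | cities.price
60 | 3 | 60 | eve | 4
5 | 8 | 5 | dave | 6
After SELECT (2 rows):
cities.yr | cities.price | stock.rank
60 | 4 | 3
5 | 6 | 8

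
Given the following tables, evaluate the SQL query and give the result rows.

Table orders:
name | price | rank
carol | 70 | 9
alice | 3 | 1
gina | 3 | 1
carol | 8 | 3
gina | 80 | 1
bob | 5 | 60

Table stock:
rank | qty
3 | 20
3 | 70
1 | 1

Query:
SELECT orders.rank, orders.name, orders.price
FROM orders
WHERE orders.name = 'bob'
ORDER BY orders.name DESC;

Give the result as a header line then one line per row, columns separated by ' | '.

After WHERE (1 rows):
orders.name | orders.price | orders.rank
bob | 5 | 60
After SELECT (1 rows):
orders.rank | orders.name | orders.price
60 | bob | 5
After ORDER BY (1 rows):
orders.rank | orders.name | orders.price
60 | bob | 5

== RESULT ==
orders.rank | orders.name | orders.price
60 | bob | 5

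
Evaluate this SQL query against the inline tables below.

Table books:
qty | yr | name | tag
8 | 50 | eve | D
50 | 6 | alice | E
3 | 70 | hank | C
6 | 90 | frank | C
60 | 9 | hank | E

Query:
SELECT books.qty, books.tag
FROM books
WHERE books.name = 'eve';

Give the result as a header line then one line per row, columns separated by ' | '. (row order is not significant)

After WHERE (1 rows):
books.qty | books.yr | books.name | books.tag
8 | 50 | eve | D
After SELECT (1 rows):
books.qty | books.tag
8 | D

== RESULT ==
books.qty | books.tag
8 | D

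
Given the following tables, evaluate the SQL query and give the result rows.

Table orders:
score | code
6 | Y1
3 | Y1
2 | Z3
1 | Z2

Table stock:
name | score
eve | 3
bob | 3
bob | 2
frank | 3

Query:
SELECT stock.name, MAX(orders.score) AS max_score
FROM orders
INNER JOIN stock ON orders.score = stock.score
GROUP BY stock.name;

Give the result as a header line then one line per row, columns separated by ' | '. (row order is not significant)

== RESULT ==
stock.name | max_score
eve | 3
bob | 3
frank | 3

Derivation:
After JOIN stock (4 rows):
orders.score | orders.code | stock.name | stock.score
3 | Y1 | eve | 3
3 | Y1 | bob | 3
3 | Y1 | frank | 3
2 | Z3 | bob | 2
After GROUP BY (3 rows):
stock.name | max_score
eve | 3
bob | 3
frank | 3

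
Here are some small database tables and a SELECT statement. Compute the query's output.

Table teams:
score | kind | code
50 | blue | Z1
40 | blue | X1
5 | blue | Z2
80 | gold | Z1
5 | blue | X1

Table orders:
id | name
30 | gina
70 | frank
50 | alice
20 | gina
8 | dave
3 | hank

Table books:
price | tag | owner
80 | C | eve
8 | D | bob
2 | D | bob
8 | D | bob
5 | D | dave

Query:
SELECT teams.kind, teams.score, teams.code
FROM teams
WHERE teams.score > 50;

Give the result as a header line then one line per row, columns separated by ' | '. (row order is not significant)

== RESULT ==
teams.kind | teams.score | teams.code
gold | 80 | Z1

Derivation:
After WHERE (1 rows):
teams.score | teams.kind | teams.code
80 | gold | Z1
After SELECT (1 rows):
teams.kind | teams.score | teams.code
gold | 80 | Z1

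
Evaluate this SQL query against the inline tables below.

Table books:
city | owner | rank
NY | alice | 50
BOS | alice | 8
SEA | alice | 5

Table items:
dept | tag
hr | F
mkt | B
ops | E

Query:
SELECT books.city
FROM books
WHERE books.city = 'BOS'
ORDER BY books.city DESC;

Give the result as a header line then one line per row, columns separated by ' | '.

After WHERE (1 rows):
books.city | books.owner | books.rank
BOS | alice | 8
After SELECT (1 rows):
books.city
BOS
After ORDER BY (1 rows):
books.city
BOS

== RESULT ==
books.city
BOS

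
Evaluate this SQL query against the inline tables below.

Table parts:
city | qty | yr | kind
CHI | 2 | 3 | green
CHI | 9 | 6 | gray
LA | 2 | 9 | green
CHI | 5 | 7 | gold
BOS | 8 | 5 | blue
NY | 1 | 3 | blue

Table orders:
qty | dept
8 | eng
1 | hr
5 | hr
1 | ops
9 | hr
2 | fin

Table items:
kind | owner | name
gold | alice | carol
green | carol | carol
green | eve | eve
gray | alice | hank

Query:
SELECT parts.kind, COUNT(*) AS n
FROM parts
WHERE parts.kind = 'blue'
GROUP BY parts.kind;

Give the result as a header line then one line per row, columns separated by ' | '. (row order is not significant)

== RESULT ==
parts.kind | n
blue | 2

Derivation:
After WHERE (2 rows):
parts.city | parts.qty | parts.yr | parts.kind
BOS | 8 | 5 | blue
NY | 1 | 3 | blue
After GROUP BY (1 rows):
parts.kind | n
blue | 2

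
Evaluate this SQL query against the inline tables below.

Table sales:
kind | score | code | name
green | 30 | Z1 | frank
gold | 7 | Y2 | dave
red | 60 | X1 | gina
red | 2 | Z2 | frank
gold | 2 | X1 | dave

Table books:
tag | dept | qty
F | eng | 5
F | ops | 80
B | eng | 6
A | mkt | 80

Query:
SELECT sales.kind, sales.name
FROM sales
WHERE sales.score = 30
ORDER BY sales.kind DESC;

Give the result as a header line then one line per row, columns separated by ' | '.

== RESULT ==
sales.kind | sales.name
green | frank

Derivation:
After WHERE (1 rows):
sales.kind | sales.score | sales.code | sales.name
green | 30 | Z1 | frank
After SELECT (1 rows):
sales.kind | sales.name
green | frank
After ORDER BY (1 rows):
sales.kind | sales.name
green | frank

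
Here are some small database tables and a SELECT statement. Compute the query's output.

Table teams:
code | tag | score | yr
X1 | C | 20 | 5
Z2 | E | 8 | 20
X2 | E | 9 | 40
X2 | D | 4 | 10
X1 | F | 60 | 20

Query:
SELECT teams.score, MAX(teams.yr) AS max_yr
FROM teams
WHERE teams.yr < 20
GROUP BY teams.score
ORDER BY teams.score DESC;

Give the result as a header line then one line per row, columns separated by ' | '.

After WHERE (2 rows):
teams.code | teams.tag | teams.score | teams.yr
X1 | C | 20 | 5
X2 | D | 4 | 10
After GROUP BY (2 rows):
teams.score | max_yr
20 | 5
4 | 10
After ORDER BY (2 rows):
teams.score | max_yr
20 | 5
4 | 10

== RESULT ==
teams.score | max_yr
20 | 5
4 | 10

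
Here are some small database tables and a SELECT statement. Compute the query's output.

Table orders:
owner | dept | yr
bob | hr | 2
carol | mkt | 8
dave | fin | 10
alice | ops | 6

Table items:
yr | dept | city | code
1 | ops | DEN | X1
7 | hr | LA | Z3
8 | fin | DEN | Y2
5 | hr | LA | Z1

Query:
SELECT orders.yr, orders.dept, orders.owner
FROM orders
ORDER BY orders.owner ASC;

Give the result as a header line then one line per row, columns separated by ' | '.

== RESULT ==
orders.yr | orders.dept | orders.owner
6 | ops | alice
2 | hr | bob
8 | mkt | carol
10 | fin | dave

Derivation:
After SELECT (4 rows):
orders.yr | orders.dept | orders.owner
2 | hr | bob
8 | mkt | carol
10 | fin | dave
6 | ops | alice
After ORDER BY (4 rows):
orders.yr | orders.dept | orders.owner
6 | ops | alice
2 | hr | bob
8 | mkt | carol
10 | fin | dave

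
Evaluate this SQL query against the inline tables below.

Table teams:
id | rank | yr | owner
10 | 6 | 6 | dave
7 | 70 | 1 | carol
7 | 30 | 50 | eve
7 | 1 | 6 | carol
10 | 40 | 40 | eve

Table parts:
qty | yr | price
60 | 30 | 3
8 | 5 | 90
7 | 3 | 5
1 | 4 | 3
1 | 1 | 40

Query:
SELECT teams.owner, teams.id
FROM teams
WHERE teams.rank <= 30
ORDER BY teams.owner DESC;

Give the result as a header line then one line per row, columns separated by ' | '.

After WHERE (3 rows):
teams.id | teams.rank | teams.yr | teams.owner
10 | 6 | 6 | dave
7 | 30 | 50 | eve
7 | 1 | 6 | carol
After SELECT (3 rows):
teams.owner | teams.id
dave | 10
eve | 7
carol | 7
After ORDER BY (3 rows):
teams.owner | teams.id
eve | 7
dave | 10
carol | 7

== RESULT ==
teams.owner | teams.id
eve | 7
dave | 10
carol | 7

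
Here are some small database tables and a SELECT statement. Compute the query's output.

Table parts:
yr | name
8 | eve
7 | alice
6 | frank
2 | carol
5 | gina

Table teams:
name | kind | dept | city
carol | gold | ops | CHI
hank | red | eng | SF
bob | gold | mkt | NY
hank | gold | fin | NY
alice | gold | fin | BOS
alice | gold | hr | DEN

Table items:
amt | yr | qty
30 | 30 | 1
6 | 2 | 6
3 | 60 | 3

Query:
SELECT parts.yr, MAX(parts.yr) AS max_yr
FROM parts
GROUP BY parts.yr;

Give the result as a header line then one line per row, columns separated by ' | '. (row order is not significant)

== RESULT ==
parts.yr | max_yr
8 | 8
7 | 7
6 | 6
2 | 2
5 | 5

Derivation:
After GROUP BY (5 rows):
parts.yr | max_yr
8 | 8
7 | 7
6 | 6
2 | 2
5 | 5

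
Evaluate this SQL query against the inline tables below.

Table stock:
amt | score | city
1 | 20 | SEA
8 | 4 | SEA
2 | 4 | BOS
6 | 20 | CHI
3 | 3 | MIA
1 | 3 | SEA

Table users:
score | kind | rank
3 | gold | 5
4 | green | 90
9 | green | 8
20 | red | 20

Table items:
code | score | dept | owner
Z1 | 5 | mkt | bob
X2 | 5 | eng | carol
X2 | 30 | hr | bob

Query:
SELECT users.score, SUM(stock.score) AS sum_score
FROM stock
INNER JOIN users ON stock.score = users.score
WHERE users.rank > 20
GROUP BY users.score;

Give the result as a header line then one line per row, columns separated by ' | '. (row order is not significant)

== RESULT ==
users.score | sum_score
4 | 8

Derivation:
After JOIN users (6 rows):
stock.amt | stock.score | stock.city | users.score | users.kind | users.rank
1 | 20 | SEA | 20 | red | 20
8 | 4 | SEA | 4 | green | 90
2 | 4 | BOS | 4 | green | 90
6 | 20 | CHI | 20 | red | 20
3 | 3 | MIA | 3 | gold | 5
1 | 3 | SEA | 3 | gold | 5
After WHERE (2 rows):
stock.amt | stock.score | stock.city | users.score | users.kind | users.rank
8 | 4 | SEA | 4 | green | 90
2 | 4 | BOS | 4 | green | 90
After GROUP BY (1 rows):
users.score | sum_score
4 | 8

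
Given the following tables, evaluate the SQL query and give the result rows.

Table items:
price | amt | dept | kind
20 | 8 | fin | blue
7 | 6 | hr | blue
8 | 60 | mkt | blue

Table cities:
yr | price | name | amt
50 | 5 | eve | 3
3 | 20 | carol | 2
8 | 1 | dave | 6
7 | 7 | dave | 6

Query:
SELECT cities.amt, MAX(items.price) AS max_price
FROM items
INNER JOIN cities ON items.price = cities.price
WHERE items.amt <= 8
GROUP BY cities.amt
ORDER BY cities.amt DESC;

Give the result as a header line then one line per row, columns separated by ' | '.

== RESULT ==
cities.amt | max_price
6 | 7
2 | 20

Derivation:
After JOIN cities (2 rows):
items.price | items.amt | items.dept | items.kind | cities.yr | cities.price | cities.name | cities.amt
20 | 8 | fin | blue | 3 | 20 | carol | 2
7 | 6 | hr | blue | 7 | 7 | dave | 6
After WHERE (2 rows):
items.price | items.amt | items.dept | items.kind | cities.yr | cities.price | cities.name | cities.amt
20 | 8 | fin | blue | 3 | 20 | carol | 2
7 | 6 | hr | blue | 7 | 7 | dave | 6
After GROUP BY (2 rows):
cities.amt | max_price
2 | 20
6 | 7
After ORDER BY (2 rows):
cities.amt | max_price
6 | 7
2 | 20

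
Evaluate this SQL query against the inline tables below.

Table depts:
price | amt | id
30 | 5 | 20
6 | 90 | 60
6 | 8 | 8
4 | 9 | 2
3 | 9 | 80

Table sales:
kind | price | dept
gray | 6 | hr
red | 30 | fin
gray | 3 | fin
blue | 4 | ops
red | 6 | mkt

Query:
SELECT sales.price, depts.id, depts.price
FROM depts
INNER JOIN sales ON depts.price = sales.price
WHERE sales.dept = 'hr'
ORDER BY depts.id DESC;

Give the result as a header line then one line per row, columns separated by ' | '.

After JOIN sales (7 rows):
depts.price | depts.amt | depts.id | sales.kind | sales.price | sales.dept
30 | 5 | 20 | red | 30 | fin
6 | 90 | 60 | gray | 6 | hr
6 | 90 | 60 | red | 6 | mkt
6 | 8 | 8 | gray | 6 | hr
6 | 8 | 8 | red | 6 | mkt
4 | 9 | 2 | blue | 4 | ops
3 | 9 | 80 | gray | 3 | fin
After WHERE (2 rows):
depts.price | depts.amt | depts.id | sales.kind | sales.price | sales.dept
6 | 90 | 60 | gray | 6 | hr
6 | 8 | 8 | gray | 6 | hr
After SELECT (2 rows):
sales.price | depts.id | depts.price
6 | 60 | 6
6 | 8 | 6
After ORDER BY (2 rows):
sales.price | depts.id | depts.price
6 | 60 | 6
6 | 8 | 6

== RESULT ==
sales.price | depts.id | depts.price
6 | 60 | 6
6 | 8 | 6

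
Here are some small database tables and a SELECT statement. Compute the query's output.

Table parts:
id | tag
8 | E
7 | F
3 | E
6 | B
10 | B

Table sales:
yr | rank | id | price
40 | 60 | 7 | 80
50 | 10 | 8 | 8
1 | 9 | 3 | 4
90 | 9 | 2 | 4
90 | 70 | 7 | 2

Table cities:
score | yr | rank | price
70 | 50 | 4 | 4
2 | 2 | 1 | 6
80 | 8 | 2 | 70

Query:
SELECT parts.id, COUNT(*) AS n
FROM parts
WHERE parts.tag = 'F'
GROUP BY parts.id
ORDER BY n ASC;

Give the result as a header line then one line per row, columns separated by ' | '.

After WHERE (1 rows):
parts.id | parts.tag
7 | F
After GROUP BY (1 rows):
parts.id | n
7 | 1
After ORDER BY (1 rows):
parts.id | n
7 | 1

== RESULT ==
parts.id | n
7 | 1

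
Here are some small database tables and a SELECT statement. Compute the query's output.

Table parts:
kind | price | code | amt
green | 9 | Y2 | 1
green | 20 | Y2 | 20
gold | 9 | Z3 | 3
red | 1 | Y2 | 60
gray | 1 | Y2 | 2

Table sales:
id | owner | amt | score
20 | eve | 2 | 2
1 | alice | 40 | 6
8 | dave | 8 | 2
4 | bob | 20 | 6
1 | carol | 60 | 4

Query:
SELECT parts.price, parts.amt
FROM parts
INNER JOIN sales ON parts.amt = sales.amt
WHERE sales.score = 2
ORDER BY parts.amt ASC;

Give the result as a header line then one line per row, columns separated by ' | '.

== RESULT ==
parts.price | parts.amt
1 | 2

Derivation:
After JOIN sales (3 rows):
parts.kind | parts.price | parts.code | parts.amt | sales.id | sales.owner | sales.amt | sales.score
green | 20 | Y2 | 20 | 4 | bob | 20 | 6
red | 1 | Y2 | 60 | 1 | carol | 60 | 4
gray | 1 | Y2 | 2 | 20 | eve | 2 | 2
After WHERE (1 rows):
parts.kind | parts.price | parts.code | parts.amt | sales.id | sales.owner | sales.amt | sales.score
gray | 1 | Y2 | 2 | 20 | eve | 2 | 2
After SELECT (1 rows):
parts.price | parts.amt
1 | 2
After ORDER BY (1 rows):
parts.price | parts.amt
1 | 2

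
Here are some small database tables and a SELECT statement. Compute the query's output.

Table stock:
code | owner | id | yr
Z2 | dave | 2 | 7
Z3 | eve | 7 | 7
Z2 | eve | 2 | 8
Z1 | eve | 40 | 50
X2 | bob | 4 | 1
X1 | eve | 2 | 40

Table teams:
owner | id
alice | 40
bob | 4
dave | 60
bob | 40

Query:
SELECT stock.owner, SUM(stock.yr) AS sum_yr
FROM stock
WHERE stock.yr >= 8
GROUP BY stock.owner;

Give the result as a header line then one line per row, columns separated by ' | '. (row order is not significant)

== RESULT ==
stock.owner | sum_yr
eve | 98

Derivation:
After WHERE (3 rows):
stock.code | stock.owner | stock.id | stock.yr
Z2 | eve | 2 | 8
Z1 | eve | 40 | 50
X1 | eve | 2 | 40
After GROUP BY (1 rows):
stock.owner | sum_yr
eve | 98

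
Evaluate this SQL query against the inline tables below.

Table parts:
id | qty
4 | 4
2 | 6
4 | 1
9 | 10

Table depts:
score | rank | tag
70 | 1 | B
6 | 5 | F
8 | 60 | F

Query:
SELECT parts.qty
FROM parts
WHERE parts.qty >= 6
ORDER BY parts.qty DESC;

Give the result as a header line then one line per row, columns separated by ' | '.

After WHERE (2 rows):
parts.id | parts.qty
2 | 6
9 | 10
After SELECT (2 rows):
parts.qty
6
10
After ORDER BY (2 rows):
parts.qty
10
6

== RESULT ==
parts.qty
10
6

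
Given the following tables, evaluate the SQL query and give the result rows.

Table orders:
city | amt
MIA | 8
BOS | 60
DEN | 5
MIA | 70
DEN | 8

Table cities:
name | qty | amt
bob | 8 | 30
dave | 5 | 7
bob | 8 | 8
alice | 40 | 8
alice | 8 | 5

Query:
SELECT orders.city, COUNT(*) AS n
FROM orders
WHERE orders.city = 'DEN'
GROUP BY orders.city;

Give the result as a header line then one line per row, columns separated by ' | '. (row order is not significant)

== RESULT ==
orders.city | n
DEN | 2

Derivation:
After WHERE (2 rows):
orders.city | orders.amt
DEN | 5
DEN | 8
After GROUP BY (1 rows):
orders.city | n
DEN | 2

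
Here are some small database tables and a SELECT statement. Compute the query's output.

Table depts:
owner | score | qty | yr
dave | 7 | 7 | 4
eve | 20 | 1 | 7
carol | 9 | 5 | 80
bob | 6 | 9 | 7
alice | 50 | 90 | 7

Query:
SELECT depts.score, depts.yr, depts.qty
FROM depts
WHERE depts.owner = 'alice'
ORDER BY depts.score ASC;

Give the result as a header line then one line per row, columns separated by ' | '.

== RESULT ==
depts.score | depts.yr | depts.qty
50 | 7 | 90

Derivation:
After WHERE (1 rows):
depts.owner | depts.score | depts.qty | depts.yr
alice | 50 | 90 | 7
After SELECT (1 rows):
depts.score | depts.yr | depts.qty
50 | 7 | 90
After ORDER BY (1 rows):
depts.score | depts.yr | depts.qty
50 | 7 | 90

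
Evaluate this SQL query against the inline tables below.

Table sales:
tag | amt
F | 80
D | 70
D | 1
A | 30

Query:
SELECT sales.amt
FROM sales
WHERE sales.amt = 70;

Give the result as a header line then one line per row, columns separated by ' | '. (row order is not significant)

After WHERE (1 rows):
sales.tag | sales.amt
D | 70
After SELECT (1 rows):
sales.amt
70

== RESULT ==
sales.amt
70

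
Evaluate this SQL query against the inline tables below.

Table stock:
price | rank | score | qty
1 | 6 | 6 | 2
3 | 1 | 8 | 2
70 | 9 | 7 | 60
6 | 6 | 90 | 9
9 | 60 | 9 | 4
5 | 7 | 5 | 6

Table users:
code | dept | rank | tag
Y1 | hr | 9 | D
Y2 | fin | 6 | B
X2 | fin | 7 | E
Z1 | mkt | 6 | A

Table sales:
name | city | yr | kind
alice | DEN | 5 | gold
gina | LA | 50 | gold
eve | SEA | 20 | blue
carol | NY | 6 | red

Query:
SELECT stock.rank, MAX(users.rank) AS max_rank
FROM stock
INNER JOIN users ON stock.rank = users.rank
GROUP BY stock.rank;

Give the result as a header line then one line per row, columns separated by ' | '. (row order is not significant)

== RESULT ==
stock.rank | max_rank
6 | 6
9 | 9
7 | 7

Derivation:
After JOIN users (6 rows):
stock.price | stock.rank | stock.score | stock.qty | users.code | users.dept | users.rank | users.tag
1 | 6 | 6 | 2 | Y2 | fin | 6 | B
1 | 6 | 6 | 2 | Z1 | mkt | 6 | A
70 | 9 | 7 | 60 | Y1 | hr | 9 | D
6 | 6 | 90 | 9 | Y2 | fin | 6 | B
6 | 6 | 90 | 9 | Z1 | mkt | 6 | A
5 | 7 | 5 | 6 | X2 | fin | 7 | E
After GROUP BY (3 rows):
stock.rank | max_rank
6 | 6
9 | 9
7 | 7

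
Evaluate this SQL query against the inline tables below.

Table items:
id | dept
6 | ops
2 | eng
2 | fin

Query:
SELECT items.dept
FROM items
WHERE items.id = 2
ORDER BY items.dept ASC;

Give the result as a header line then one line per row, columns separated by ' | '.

== RESULT ==
items.dept
eng
fin

Derivation:
After WHERE (2 rows):
items.id | items.dept
2 | eng
2 | fin
After SELECT (2 rows):
items.dept
eng
fin
After ORDER BY (2 rows):
items.dept
eng
fin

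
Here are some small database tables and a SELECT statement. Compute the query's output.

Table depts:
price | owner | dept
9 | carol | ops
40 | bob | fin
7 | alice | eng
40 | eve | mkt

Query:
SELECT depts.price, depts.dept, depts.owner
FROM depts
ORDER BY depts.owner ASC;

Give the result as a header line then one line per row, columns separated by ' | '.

After SELECT (4 rows):
depts.price | depts.dept | depts.owner
9 | ops | carol
40 | fin | bob
7 | eng | alice
40 | mkt | eve
After ORDER BY (4 rows):
depts.price | depts.dept | depts.owner
7 | eng | alice
40 | fin | bob
9 | ops | carol
40 | mkt | eve

== RESULT ==
depts.price | depts.dept | depts.owner
7 | eng | alice
40 | fin | bob
9 | ops | carol
40 | mkt | eve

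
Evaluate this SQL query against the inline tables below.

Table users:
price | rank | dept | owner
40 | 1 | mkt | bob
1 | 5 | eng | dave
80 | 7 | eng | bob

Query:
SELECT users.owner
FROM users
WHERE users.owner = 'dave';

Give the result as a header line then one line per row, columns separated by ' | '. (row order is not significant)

After WHERE (1 rows):
users.price | users.rank | users.dept | users.owner
1 | 5 | eng | dave
After SELECT (1 rows):
users.owner
dave

== RESULT ==
users.owner
dave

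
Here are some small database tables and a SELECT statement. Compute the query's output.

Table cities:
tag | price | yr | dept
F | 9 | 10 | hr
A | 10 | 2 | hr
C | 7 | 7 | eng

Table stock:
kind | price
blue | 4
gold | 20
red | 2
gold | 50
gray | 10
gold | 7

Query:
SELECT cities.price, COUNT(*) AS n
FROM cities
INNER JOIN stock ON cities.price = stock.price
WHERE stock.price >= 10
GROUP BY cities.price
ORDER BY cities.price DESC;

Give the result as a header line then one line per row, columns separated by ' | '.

After JOIN stock (2 rows):
cities.tag | cities.price | cities.yr | cities.dept | stock.kind | stock.price
A | 10 | 2 | hr | gray | 10
C | 7 | 7 | eng | gold | 7
After WHERE (1 rows):
cities.tag | cities.price | cities.yr | cities.dept | stock.kind | stock.price
A | 10 | 2 | hr | gray | 10
After GROUP BY (1 rows):
cities.price | n
10 | 1
After ORDER BY (1 rows):
cities.price | n
10 | 1

== RESULT ==
cities.price | n
10 | 1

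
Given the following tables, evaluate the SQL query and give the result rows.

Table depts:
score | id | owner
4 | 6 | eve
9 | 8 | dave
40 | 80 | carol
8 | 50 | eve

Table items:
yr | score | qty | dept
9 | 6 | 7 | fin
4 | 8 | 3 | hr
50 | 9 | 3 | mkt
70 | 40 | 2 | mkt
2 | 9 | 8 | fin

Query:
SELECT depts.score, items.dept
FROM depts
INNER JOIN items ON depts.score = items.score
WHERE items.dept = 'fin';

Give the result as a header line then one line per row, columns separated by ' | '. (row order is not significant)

After JOIN items (4 rows):
depts.score | depts.id | depts.owner | items.yr | items.score | items.qty | items.dept
9 | 8 | dave | 50 | 9 | 3 | mkt
9 | 8 | dave | 2 | 9 | 8 | fin
40 | 80 | carol | 70 | 40 | 2 | mkt
8 | 50 | eve | 4 | 8 | 3 | hr
After WHERE (1 rows):
depts.score | depts.id | depts.owner | items.yr | items.score | items.qty | items.dept
9 | 8 | dave | 2 | 9 | 8 | fin
After SELECT (1 rows):
depts.score | items.dept
9 | fin

== RESULT ==
depts.score | items.dept
9 | fin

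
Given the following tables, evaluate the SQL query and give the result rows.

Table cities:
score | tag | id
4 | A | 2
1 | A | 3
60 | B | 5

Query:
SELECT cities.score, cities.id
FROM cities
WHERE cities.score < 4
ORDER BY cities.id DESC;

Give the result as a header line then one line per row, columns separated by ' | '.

== RESULT ==
cities.score | cities.id
1 | 3

Derivation:
After WHERE (1 rows):
cities.score | cities.tag | cities.id
1 | A | 3
After SELECT (1 rows):
cities.score | cities.id
1 | 3
After ORDER BY (1 rows):
cities.score | cities.id
1 | 3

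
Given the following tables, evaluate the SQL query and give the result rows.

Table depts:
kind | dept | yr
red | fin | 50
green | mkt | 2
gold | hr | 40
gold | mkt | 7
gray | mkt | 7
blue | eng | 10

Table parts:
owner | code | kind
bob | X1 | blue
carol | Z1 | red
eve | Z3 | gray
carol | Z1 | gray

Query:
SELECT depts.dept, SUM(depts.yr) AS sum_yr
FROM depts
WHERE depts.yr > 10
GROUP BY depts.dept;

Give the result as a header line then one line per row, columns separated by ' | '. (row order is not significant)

== RESULT ==
depts.dept | sum_yr
fin | 50
hr | 40

Derivation:
After WHERE (2 rows):
depts.kind | depts.dept | depts.yr
red | fin | 50
gold | hr | 40
After GROUP BY (2 rows):
depts.dept | sum_yr
fin | 50
hr | 40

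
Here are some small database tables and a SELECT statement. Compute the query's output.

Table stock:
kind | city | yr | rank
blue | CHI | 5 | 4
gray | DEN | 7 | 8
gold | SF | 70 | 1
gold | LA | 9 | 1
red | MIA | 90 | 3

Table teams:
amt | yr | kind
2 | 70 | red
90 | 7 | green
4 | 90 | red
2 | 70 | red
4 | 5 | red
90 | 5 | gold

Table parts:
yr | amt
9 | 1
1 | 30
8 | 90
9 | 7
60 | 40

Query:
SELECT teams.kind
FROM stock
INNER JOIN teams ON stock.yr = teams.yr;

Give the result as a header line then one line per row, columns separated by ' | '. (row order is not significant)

After JOIN teams (6 rows):
stock.kind | stock.city | stock.yr | stock.rank | teams.amt | teams.yr | teams.kind
blue | CHI | 5 | 4 | 4 | 5 | red
blue | CHI | 5 | 4 | 90 | 5 | gold
gray | DEN | 7 | 8 | 90 | 7 | green
gold | SF | 70 | 1 | 2 | 70 | red
gold | SF | 70 | 1 | 2 | 70 | red
red | MIA | 90 | 3 | 4 | 90 | red
After SELECT (6 rows):
teams.kind
red
gold
green
red
red
red

== RESULT ==
teams.kind
red
gold
green
red
red
red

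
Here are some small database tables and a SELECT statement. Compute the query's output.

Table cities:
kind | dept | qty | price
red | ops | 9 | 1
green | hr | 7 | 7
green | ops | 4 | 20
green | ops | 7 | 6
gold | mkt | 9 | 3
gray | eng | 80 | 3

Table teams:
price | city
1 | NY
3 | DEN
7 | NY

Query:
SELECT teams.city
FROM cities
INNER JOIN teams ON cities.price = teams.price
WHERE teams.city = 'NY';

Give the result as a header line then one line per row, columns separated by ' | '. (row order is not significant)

== RESULT ==
teams.city
NY
NY

Derivation:
After JOIN teams (4 rows):
cities.kind | cities.dept | cities.qty | cities.price | teams.price | teams.city
red | ops | 9 | 1 | 1 | NY
green | hr | 7 | 7 | 7 | NY
gold | mkt | 9 | 3 | 3 | DEN
gray | eng | 80 | 3 | 3 | DEN
After WHERE (2 rows):
cities.kind | cities.dept | cities.qty | cities.price | teams.price | teams.city
red | ops | 9 | 1 | 1 | NY
green | hr | 7 | 7 | 7 | NY
After SELECT (2 rows):
teams.city
NY
NY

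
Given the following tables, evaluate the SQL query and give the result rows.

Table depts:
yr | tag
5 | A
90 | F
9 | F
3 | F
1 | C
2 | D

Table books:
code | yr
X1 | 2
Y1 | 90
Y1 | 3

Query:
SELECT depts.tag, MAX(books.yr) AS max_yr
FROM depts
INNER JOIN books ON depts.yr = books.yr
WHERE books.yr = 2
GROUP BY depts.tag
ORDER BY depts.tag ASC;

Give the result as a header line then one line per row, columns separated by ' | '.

After JOIN books (3 rows):
depts.yr | depts.tag | books.code | books.yr
90 | F | Y1 | 90
3 | F | Y1 | 3
2 | D | X1 | 2
After WHERE (1 rows):
depts.yr | depts.tag | books.code | books.yr
2 | D | X1 | 2
After GROUP BY (1 rows):
depts.tag | max_yr
D | 2
After ORDER BY (1 rows):
depts.tag | max_yr
D | 2

== RESULT ==
depts.tag | max_yr
D | 2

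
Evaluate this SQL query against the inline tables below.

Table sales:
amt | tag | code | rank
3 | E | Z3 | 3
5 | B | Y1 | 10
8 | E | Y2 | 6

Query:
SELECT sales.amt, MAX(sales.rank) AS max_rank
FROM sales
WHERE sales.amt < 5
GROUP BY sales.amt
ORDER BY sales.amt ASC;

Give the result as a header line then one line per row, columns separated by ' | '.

After WHERE (1 rows):
sales.amt | sales.tag | sales.code | sales.rank
3 | E | Z3 | 3
After GROUP BY (1 rows):
sales.amt | max_rank
3 | 3
After ORDER BY (1 rows):
sales.amt | max_rank
3 | 3

== RESULT ==
sales.amt | max_rank
3 | 3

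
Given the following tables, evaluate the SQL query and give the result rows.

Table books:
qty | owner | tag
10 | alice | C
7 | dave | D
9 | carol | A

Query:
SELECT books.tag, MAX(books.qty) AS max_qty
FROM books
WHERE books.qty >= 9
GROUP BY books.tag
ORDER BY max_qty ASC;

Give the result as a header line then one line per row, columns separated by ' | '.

After WHERE (2 rows):
books.qty | books.owner | books.tag
10 | alice | C
9 | carol | A
After GROUP BY (2 rows):
books.tag | max_qty
C | 10
A | 9
After ORDER BY (2 rows):
books.tag | max_qty
A | 9
C | 10

== RESULT ==
books.tag | max_qty
A | 9
C | 10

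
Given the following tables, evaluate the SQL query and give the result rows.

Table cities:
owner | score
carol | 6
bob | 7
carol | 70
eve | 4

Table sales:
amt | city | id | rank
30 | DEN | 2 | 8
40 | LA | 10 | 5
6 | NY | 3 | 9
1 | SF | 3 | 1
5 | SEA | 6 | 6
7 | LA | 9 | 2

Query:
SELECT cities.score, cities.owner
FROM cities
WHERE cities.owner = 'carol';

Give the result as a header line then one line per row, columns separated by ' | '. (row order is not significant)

After WHERE (2 rows):
cities.owner | cities.score
carol | 6
carol | 70
After SELECT (2 rows):
cities.score | cities.owner
6 | carol
70 | carol

== RESULT ==
cities.score | cities.owner
6 | carol
70 | carol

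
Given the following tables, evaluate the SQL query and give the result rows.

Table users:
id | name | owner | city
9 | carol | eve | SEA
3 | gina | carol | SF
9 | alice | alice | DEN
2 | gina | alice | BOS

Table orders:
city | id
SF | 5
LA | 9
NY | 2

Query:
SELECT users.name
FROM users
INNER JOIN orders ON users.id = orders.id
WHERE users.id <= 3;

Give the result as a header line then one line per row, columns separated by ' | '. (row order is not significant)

== RESULT ==
users.name
gina

Derivation:
After JOIN orders (3 rows):
users.id | users.name | users.owner | users.city | orders.city | orders.id
9 | carol | eve | SEA | LA | 9
9 | alice | alice | DEN | LA | 9
2 | gina | alice | BOS | NY | 2
After WHERE (1 rows):
users.id | users.name | users.owner | users.city | orders.city | orders.id
2 | gina | alice | BOS | NY | 2
After SELECT (1 rows):
users.name
gina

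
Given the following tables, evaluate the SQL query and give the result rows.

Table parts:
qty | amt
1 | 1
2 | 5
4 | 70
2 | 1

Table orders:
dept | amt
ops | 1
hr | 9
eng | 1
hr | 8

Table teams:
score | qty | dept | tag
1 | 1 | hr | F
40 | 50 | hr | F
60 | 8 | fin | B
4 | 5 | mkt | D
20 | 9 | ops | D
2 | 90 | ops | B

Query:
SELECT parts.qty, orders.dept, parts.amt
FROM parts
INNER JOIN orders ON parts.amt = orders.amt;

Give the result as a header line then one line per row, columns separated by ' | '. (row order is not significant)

After JOIN orders (4 rows):
parts.qty | parts.amt | orders.dept | orders.amt
1 | 1 | ops | 1
1 | 1 | eng | 1
2 | 1 | ops | 1
2 | 1 | eng | 1
After SELECT (4 rows):
parts.qty | orders.dept | parts.amt
1 | ops | 1
1 | eng | 1
2 | ops | 1
2 | eng | 1

== RESULT ==
parts.qty | orders.dept | parts.amt
1 | ops | 1
1 | eng | 1
2 | ops | 1
2 | eng | 1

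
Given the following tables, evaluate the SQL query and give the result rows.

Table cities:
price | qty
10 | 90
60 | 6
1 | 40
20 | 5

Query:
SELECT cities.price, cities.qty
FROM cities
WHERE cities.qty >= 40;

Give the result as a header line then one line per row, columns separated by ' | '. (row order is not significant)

After WHERE (2 rows):
cities.price | cities.qty
10 | 90
1 | 40
After SELECT (2 rows):
cities.price | cities.qty
10 | 90
1 | 40

== RESULT ==
cities.price | cities.qty
10 | 90
1 | 40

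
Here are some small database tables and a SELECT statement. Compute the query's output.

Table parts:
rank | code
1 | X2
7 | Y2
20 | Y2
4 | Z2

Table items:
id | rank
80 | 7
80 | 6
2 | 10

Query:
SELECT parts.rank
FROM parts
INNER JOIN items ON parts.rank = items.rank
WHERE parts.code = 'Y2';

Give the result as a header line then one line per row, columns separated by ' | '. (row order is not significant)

After JOIN items (1 rows):
parts.rank | parts.code | items.id | items.rank
7 | Y2 | 80 | 7
After WHERE (1 rows):
parts.rank | parts.code | items.id | items.rank
7 | Y2 | 80 | 7
After SELECT (1 rows):
parts.rank
7

== RESULT ==
parts.rank
7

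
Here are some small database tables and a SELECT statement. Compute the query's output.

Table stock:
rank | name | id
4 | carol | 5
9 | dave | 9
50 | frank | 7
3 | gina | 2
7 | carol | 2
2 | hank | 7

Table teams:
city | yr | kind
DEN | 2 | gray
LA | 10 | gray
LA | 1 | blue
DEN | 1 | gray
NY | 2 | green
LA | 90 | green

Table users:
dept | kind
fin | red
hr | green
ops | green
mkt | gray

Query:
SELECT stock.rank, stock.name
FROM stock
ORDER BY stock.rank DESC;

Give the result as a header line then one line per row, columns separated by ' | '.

== RESULT ==
stock.rank | stock.name
50 | frank
9 | dave
7 | carol
4 | carol
3 | gina
2 | hank

Derivation:
After SELECT (6 rows):
stock.rank | stock.name
4 | carol
9 | dave
50 | frank
3 | gina
7 | carol
2 | hank
After ORDER BY (6 rows):
stock.rank | stock.name
50 | frank
9 | dave
7 | carol
4 | carol
3 | gina
2 | hank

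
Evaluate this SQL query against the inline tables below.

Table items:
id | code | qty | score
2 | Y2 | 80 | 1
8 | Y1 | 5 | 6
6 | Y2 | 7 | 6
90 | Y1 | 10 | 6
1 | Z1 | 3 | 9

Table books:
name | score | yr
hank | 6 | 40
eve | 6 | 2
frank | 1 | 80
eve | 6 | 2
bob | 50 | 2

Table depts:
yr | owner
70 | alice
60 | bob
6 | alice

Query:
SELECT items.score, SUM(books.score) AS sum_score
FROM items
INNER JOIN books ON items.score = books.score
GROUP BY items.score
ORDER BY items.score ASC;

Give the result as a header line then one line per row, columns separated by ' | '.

After JOIN books (10 rows):
items.id | items.code | items.qty | items.score | books.name | books.score | books.yr
2 | Y2 | 80 | 1 | frank | 1 | 80
8 | Y1 | 5 | 6 | hank | 6 | 40
8 | Y1 | 5 | 6 | eve | 6 | 2
8 | Y1 | 5 | 6 | eve | 6 | 2
6 | Y2 | 7 | 6 | hank | 6 | 40
6 | Y2 | 7 | 6 | eve | 6 | 2
6 | Y2 | 7 | 6 | eve | 6 | 2
90 | Y1 | 10 | 6 | hank | 6 | 40
90 | Y1 | 10 | 6 | eve | 6 | 2
90 | Y1 | 10 | 6 | eve | 6 | 2
After GROUP BY (2 rows):
items.score | sum_score
1 | 1
6 | 54
After ORDER BY (2 rows):
items.score | sum_score
1 | 1
6 | 54

== RESULT ==
items.score | sum_score
1 | 1
6 | 54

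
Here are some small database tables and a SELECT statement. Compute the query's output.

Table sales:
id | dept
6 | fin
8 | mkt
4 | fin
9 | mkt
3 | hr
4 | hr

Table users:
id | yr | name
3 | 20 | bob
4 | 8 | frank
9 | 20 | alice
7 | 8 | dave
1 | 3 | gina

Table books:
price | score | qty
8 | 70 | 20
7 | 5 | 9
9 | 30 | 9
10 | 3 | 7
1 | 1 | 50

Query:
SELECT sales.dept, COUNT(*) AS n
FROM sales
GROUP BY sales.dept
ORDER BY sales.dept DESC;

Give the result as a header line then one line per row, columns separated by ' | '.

== RESULT ==
sales.dept | n
mkt | 2
hr | 2
fin | 2

Derivation:
After GROUP BY (3 rows):
sales.dept | n
fin | 2
mkt | 2
hr | 2
After ORDER BY (3 rows):
sales.dept | n
mkt | 2
hr | 2
fin | 2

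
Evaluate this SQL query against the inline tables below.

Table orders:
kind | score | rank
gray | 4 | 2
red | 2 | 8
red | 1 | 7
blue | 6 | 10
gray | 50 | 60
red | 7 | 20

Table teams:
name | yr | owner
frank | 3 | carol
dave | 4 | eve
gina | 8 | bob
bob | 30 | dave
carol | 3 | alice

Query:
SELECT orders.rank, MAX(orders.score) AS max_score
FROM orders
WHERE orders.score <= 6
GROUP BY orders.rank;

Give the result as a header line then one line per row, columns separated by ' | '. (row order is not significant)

== RESULT ==
orders.rank | max_score
2 | 4
8 | 2
7 | 1
10 | 6

Derivation:
After WHERE (4 rows):
orders.kind | orders.score | orders.rank
gray | 4 | 2
red | 2 | 8
red | 1 | 7
blue | 6 | 10
After GROUP BY (4 rows):
orders.rank | max_score
2 | 4
8 | 2
7 | 1
10 | 6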